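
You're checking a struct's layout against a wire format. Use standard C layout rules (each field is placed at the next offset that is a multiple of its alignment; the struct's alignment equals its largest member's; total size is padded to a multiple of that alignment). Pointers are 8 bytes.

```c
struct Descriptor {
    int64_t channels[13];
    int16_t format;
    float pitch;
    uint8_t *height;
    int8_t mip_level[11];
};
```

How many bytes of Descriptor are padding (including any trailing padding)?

7

channels at 0 (size 104, align 8) → ends 104
format at 104 (size 2, align 2) → ends 106
pad 2 to align 4 for pitch
pitch at 108 (size 4, align 4) → ends 112
height at 112 (size 8, align 8) → ends 120
mip_level at 120 (size 11, align 1) → ends 131
tail pad 5 to reach multiple of 8
total 136 bytes, alignment 8
data bytes 129, size 136 → padding 7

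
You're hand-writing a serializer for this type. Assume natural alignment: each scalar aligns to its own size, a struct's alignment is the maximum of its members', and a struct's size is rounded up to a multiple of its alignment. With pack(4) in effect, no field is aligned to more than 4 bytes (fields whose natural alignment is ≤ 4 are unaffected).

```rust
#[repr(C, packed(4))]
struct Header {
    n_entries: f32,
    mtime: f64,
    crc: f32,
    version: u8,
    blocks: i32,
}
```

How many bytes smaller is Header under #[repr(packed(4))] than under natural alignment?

natural layout:
  0..4  n_entries  (4B, 4-aligned)
  4..8  -- padding (4B)
  8..16  mtime  (8B, 8-aligned)
  16..20  crc  (4B, 4-aligned)
  20..21  version  (1B, 1-aligned)
  21..24  -- padding (3B)
  24..28  blocks  (4B, 4-aligned)
  28..32  -- tail padding (4B)
  sizeof = 32, alignof = 8
packed(4) layout:
  0..4  n_entries  (4B, 4-aligned)
  4..12  mtime  (8B, 4-aligned)
  12..16  crc  (4B, 4-aligned)
  16..17  version  (1B, 1-aligned)
  17..20  -- padding (3B)
  20..24  blocks  (4B, 4-aligned)
  sizeof = 24, alignof = 4
32 − 24 = 8

8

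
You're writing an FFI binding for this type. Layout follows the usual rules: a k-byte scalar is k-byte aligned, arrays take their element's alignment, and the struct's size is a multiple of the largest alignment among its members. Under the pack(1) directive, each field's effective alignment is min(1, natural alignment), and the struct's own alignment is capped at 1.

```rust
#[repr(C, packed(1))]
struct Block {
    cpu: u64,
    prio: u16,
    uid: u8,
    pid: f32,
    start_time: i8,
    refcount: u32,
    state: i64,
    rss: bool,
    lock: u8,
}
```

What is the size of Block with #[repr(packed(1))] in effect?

@0: cpu [8B, align 1] → 8
@8: prio [2B, align 1] → 10
@10: uid [1B, align 1] → 11
@11: pid [4B, align 1] → 15
@15: start_time [1B, align 1] → 16
@16: refcount [4B, align 1] → 20
@20: state [8B, align 1] → 28
@28: rss [1B, align 1] → 29
@29: lock [1B, align 1] → 30
size 30, align 1

30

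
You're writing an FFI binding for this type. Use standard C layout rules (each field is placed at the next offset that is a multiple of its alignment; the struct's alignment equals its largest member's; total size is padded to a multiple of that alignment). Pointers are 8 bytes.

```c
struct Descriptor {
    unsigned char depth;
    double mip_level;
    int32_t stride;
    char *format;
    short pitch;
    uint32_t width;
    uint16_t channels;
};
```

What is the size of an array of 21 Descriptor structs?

depth at 0 (size 1, align 1) → ends 1
pad 7 to align 8 for mip_level
mip_level at 8 (size 8, align 8) → ends 16
stride at 16 (size 4, align 4) → ends 20
pad 4 to align 8 for format
format at 24 (size 8, align 8) → ends 32
pitch at 32 (size 2, align 2) → ends 34
pad 2 to align 4 for width
width at 36 (size 4, align 4) → ends 40
channels at 40 (size 2, align 2) → ends 42
tail pad 6 to reach multiple of 8
total 48 bytes, alignment 8
array of 21: 21 × 48 = 1008

1008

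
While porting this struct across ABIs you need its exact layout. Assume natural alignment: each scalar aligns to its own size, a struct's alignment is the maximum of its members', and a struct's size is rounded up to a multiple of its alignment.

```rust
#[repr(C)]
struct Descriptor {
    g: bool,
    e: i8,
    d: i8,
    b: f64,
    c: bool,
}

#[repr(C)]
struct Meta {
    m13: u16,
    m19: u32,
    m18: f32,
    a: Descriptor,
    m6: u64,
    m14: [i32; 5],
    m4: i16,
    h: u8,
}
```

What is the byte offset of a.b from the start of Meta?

24

Descriptor: 0..1  g  (1B, 1-aligned); 1..2  e  (1B, 1-aligned); 2..3  d  (1B, 1-aligned); 3..8  -- padding (5B); 8..16  b  (8B, 8-aligned); 16..17  c  (1B, 1-aligned); 17..24  -- tail padding (7B); sizeof = 24, alignof = 8
0..2  m13  (2B, 2-aligned)
2..4  -- padding (2B)
4..8  m19  (4B, 4-aligned)
8..12  m18  (4B, 4-aligned)
12..16  -- padding (4B)
16..40  a  (24B, 8-aligned)
within Descriptor: b at 8
16 + 8 = 24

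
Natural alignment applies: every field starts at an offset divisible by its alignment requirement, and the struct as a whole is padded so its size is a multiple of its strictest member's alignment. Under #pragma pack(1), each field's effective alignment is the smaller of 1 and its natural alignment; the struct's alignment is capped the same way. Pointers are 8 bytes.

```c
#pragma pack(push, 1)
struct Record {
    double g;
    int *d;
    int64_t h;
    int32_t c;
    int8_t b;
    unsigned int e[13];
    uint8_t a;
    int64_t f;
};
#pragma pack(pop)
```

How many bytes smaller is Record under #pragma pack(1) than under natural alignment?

natural layout:
  @0: g [8B, align 8] → 8
  @8: d [8B, align 8] → 16
  @16: h [8B, align 8] → 24
  @24: c [4B, align 4] → 28
  @28: b [1B, align 1] → 29
  +3 pad (align 4)
  @32: e [52B, align 4] → 84
  @84: a [1B, align 1] → 85
  +3 pad (align 8)
  @88: f [8B, align 8] → 96
  size 96, align 8
packed(1) layout:
  @0: g [8B, align 1] → 8
  @8: d [8B, align 1] → 16
  @16: h [8B, align 1] → 24
  @24: c [4B, align 1] → 28
  @28: b [1B, align 1] → 29
  @29: e [52B, align 1] → 81
  @81: a [1B, align 1] → 82
  @82: f [8B, align 1] → 90
  size 90, align 1
96 − 90 = 6

6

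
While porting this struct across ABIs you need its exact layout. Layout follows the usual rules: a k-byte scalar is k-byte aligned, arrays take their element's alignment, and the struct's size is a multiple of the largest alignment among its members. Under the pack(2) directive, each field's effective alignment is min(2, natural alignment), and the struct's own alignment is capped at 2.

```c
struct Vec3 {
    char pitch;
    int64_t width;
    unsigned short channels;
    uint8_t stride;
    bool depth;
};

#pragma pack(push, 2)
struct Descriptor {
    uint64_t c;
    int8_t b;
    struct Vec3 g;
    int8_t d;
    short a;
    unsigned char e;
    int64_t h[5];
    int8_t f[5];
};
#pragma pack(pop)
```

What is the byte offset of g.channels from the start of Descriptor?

Vec3: pitch at 0 (size 1, align 1) → ends 1; pad 7 to align 8 for width; width at 8 (size 8, align 8) → ends 16; channels at 16 (size 2, align 2) → ends 18; stride at 18 (size 1, align 1) → ends 19; depth at 19 (size 1, align 1) → ends 20; tail pad 4 to reach multiple of 8; total 24 bytes, alignment 8
c at 0 (size 8, align 2) → ends 8
b at 8 (size 1, align 1) → ends 9
pad 1 to align 2 for g
g at 10 (size 24, align 2) → ends 34
within Vec3: channels at 16
10 + 16 = 26

26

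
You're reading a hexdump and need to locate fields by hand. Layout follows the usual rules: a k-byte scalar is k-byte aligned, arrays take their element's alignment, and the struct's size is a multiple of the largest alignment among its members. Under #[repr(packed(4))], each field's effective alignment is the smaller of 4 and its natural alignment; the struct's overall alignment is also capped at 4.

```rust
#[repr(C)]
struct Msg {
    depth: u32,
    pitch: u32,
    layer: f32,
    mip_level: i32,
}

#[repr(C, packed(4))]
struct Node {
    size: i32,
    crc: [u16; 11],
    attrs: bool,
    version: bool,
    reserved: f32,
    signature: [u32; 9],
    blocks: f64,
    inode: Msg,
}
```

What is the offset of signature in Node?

32

Msg: depth at 0 (size 4, align 4) → ends 4; pitch at 4 (size 4, align 4) → ends 8; layer at 8 (size 4, align 4) → ends 12; mip_level at 12 (size 4, align 4) → ends 16; total 16 bytes, alignment 4
size at 0 (size 4, align 4) → ends 4
crc at 4 (size 22, align 2) → ends 26
attrs at 26 (size 1, align 1) → ends 27
version at 27 (size 1, align 1) → ends 28
reserved at 28 (size 4, align 4) → ends 32
signature at 32 (size 36, align 4) → ends 68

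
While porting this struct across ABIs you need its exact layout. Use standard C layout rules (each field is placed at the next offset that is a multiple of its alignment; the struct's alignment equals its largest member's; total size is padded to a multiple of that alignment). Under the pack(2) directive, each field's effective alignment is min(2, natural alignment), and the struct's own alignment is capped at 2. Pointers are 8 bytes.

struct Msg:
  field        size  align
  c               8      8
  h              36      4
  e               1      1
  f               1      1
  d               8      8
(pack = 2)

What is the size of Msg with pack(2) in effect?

54

c at 0 (size 8, align 2) → ends 8
h at 8 (size 36, align 2) → ends 44
e at 44 (size 1, align 1) → ends 45
f at 45 (size 1, align 1) → ends 46
d at 46 (size 8, align 2) → ends 54
total 54 bytes, alignment 2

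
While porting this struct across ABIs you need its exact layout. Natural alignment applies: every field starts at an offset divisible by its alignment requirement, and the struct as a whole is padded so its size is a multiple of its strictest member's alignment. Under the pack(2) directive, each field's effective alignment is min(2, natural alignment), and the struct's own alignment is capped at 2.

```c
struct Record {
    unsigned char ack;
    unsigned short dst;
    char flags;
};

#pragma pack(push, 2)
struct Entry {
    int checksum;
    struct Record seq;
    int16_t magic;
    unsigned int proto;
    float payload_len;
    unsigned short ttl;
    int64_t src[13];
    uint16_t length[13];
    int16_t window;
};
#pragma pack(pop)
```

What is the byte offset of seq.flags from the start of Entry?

8

Record: 0..1  ack  (1B, 1-aligned); 1..2  -- padding (1B); 2..4  dst  (2B, 2-aligned); 4..5  flags  (1B, 1-aligned); 5..6  -- tail padding (1B); sizeof = 6, alignof = 2
0..4  checksum  (4B, 2-aligned)
4..10  seq  (6B, 2-aligned)
within Record: flags at 4
4 + 4 = 8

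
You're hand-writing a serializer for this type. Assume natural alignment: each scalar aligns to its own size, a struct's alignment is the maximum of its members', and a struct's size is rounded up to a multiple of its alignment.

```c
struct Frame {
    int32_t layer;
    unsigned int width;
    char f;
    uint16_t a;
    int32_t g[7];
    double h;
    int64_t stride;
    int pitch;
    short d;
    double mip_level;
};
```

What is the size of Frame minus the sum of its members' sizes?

3

0..4  layer  (4B, 4-aligned)
4..8  width  (4B, 4-aligned)
8..9  f  (1B, 1-aligned)
9..10  -- padding (1B)
10..12  a  (2B, 2-aligned)
12..40  g  (28B, 4-aligned)
40..48  h  (8B, 8-aligned)
48..56  stride  (8B, 8-aligned)
56..60  pitch  (4B, 4-aligned)
60..62  d  (2B, 2-aligned)
62..64  -- padding (2B)
64..72  mip_level  (8B, 8-aligned)
sizeof = 72, alignof = 8
data bytes 69, size 72 → padding 3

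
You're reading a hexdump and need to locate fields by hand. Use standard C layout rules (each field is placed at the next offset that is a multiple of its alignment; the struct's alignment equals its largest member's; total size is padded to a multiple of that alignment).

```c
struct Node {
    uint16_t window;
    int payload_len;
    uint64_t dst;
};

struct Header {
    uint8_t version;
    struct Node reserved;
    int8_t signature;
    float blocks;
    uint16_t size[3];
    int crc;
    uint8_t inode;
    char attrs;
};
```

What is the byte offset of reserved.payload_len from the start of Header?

Node: 0..2  window  (2B, 2-aligned); 2..4  -- padding (2B); 4..8  payload_len  (4B, 4-aligned); 8..16  dst  (8B, 8-aligned); sizeof = 16, alignof = 8
0..1  version  (1B, 1-aligned)
1..8  -- padding (7B)
8..24  reserved  (16B, 8-aligned)
within Node: payload_len at 4
8 + 4 = 12

12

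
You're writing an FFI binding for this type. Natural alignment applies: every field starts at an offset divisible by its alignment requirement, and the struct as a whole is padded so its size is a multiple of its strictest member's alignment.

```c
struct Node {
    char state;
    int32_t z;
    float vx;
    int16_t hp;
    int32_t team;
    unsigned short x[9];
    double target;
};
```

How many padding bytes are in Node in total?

7

0..1  state  (1B, 1-aligned)
1..4  -- padding (3B)
4..8  z  (4B, 4-aligned)
8..12  vx  (4B, 4-aligned)
12..14  hp  (2B, 2-aligned)
14..16  -- padding (2B)
16..20  team  (4B, 4-aligned)
20..38  x  (18B, 2-aligned)
38..40  -- padding (2B)
40..48  target  (8B, 8-aligned)
sizeof = 48, alignof = 8
data bytes 41, size 48 → padding 7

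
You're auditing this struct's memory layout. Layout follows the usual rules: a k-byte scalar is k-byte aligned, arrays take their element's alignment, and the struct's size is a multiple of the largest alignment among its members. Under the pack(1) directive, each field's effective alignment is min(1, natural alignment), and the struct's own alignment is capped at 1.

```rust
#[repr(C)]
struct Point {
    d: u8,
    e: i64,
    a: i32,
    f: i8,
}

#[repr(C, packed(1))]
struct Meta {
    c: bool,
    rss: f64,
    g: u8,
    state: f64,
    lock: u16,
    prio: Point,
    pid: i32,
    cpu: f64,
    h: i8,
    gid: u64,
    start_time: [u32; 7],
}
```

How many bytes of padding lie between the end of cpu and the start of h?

0

Point: @0: d [1B, align 1] → 1; +7 pad (align 8); @8: e [8B, align 8] → 16; @16: a [4B, align 4] → 20; @20: f [1B, align 1] → 21; +3 tail pad (align 8); size 24, align 8
@0: c [1B, align 1] → 1
@1: rss [8B, align 1] → 9
@9: g [1B, align 1] → 10
@10: state [8B, align 1] → 18
@18: lock [2B, align 1] → 20
@20: prio [24B, align 1] → 44
@44: pid [4B, align 1] → 48
@48: cpu [8B, align 1] → 56
@56: h [1B, align 1] → 57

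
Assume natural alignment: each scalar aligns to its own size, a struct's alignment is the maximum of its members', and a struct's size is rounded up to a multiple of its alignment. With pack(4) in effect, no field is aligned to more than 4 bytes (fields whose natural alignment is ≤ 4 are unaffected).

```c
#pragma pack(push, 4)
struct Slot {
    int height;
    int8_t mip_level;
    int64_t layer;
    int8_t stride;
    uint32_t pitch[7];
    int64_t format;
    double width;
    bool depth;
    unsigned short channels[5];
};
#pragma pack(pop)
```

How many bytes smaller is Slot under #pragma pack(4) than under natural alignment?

natural layout:
  0..4  height  (4B, 4-aligned)
  4..5  mip_level  (1B, 1-aligned)
  5..8  -- padding (3B)
  8..16  layer  (8B, 8-aligned)
  16..17  stride  (1B, 1-aligned)
  17..20  -- padding (3B)
  20..48  pitch  (28B, 4-aligned)
  48..56  format  (8B, 8-aligned)
  56..64  width  (8B, 8-aligned)
  64..65  depth  (1B, 1-aligned)
  65..66  -- padding (1B)
  66..76  channels  (10B, 2-aligned)
  76..80  -- tail padding (4B)
  sizeof = 80, alignof = 8
packed(4) layout:
  0..4  height  (4B, 4-aligned)
  4..5  mip_level  (1B, 1-aligned)
  5..8  -- padding (3B)
  8..16  layer  (8B, 4-aligned)
  16..17  stride  (1B, 1-aligned)
  17..20  -- padding (3B)
  20..48  pitch  (28B, 4-aligned)
  48..56  format  (8B, 4-aligned)
  56..64  width  (8B, 4-aligned)
  64..65  depth  (1B, 1-aligned)
  65..66  -- padding (1B)
  66..76  channels  (10B, 2-aligned)
  sizeof = 76, alignof = 4
80 − 76 = 4

4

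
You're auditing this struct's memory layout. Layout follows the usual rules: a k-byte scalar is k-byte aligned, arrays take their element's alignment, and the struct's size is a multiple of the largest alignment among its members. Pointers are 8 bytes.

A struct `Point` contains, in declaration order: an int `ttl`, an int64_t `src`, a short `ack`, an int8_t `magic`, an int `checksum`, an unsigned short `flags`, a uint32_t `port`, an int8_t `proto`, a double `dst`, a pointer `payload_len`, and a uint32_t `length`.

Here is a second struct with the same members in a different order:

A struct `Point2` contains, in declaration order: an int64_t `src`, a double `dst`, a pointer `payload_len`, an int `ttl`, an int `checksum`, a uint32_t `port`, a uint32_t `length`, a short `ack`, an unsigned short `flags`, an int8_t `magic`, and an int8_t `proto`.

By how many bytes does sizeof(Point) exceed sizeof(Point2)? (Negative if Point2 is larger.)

0..4  ttl  (4B, 4-aligned)
4..8  -- padding (4B)
8..16  src  (8B, 8-aligned)
16..18  ack  (2B, 2-aligned)
18..19  magic  (1B, 1-aligned)
19..20  -- padding (1B)
20..24  checksum  (4B, 4-aligned)
24..26  flags  (2B, 2-aligned)
26..28  -- padding (2B)
28..32  port  (4B, 4-aligned)
32..33  proto  (1B, 1-aligned)
33..40  -- padding (7B)
40..48  dst  (8B, 8-aligned)
48..56  payload_len  (8B, 8-aligned)
56..60  length  (4B, 4-aligned)
60..64  -- tail padding (4B)
sizeof = 64, alignof = 8
— Point2 —
0..8  src  (8B, 8-aligned)
8..16  dst  (8B, 8-aligned)
16..24  payload_len  (8B, 8-aligned)
24..28  ttl  (4B, 4-aligned)
28..32  checksum  (4B, 4-aligned)
32..36  port  (4B, 4-aligned)
36..40  length  (4B, 4-aligned)
40..42  ack  (2B, 2-aligned)
42..44  flags  (2B, 2-aligned)
44..45  magic  (1B, 1-aligned)
45..46  proto  (1B, 1-aligned)
46..48  -- tail padding (2B)
sizeof = 48, alignof = 8
64 − 48 = 16

16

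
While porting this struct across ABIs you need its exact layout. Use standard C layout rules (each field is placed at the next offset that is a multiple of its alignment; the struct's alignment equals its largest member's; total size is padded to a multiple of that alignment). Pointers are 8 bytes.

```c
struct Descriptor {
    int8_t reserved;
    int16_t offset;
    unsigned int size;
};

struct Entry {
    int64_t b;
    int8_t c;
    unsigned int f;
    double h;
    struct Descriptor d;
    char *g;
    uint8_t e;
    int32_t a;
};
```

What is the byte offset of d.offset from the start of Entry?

26

Descriptor: @0: reserved [1B, align 1] → 1; +1 pad (align 2); @2: offset [2B, align 2] → 4; @4: size [4B, align 4] → 8; size 8, align 4
@0: b [8B, align 8] → 8
@8: c [1B, align 1] → 9
+3 pad (align 4)
@12: f [4B, align 4] → 16
@16: h [8B, align 8] → 24
@24: d [8B, align 4] → 32
within Descriptor: offset at 2
24 + 2 = 26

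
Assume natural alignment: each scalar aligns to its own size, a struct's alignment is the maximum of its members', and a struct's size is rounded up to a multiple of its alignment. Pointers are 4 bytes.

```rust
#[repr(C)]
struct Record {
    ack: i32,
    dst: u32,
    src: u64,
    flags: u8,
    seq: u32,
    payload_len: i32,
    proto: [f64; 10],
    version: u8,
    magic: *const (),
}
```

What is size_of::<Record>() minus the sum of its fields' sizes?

10

ack at 0 (size 4, align 4) → ends 4
dst at 4 (size 4, align 4) → ends 8
src at 8 (size 8, align 8) → ends 16
flags at 16 (size 1, align 1) → ends 17
pad 3 to align 4 for seq
seq at 20 (size 4, align 4) → ends 24
payload_len at 24 (size 4, align 4) → ends 28
pad 4 to align 8 for proto
proto at 32 (size 80, align 8) → ends 112
version at 112 (size 1, align 1) → ends 113
pad 3 to align 4 for magic
magic at 116 (size 4, align 4) → ends 120
total 120 bytes, alignment 8
data bytes 110, size 120 → padding 10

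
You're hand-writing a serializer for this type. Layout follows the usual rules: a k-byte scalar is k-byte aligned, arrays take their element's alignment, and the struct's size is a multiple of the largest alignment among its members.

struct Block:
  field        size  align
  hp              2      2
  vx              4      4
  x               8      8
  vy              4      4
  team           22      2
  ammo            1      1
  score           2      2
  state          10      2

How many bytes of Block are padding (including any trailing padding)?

0..2  hp  (2B, 2-aligned)
2..4  -- padding (2B)
4..8  vx  (4B, 4-aligned)
8..16  x  (8B, 8-aligned)
16..20  vy  (4B, 4-aligned)
20..42  team  (22B, 2-aligned)
42..43  ammo  (1B, 1-aligned)
43..44  -- padding (1B)
44..46  score  (2B, 2-aligned)
46..56  state  (10B, 2-aligned)
sizeof = 56, alignof = 8
data bytes 53, size 56 → padding 3

3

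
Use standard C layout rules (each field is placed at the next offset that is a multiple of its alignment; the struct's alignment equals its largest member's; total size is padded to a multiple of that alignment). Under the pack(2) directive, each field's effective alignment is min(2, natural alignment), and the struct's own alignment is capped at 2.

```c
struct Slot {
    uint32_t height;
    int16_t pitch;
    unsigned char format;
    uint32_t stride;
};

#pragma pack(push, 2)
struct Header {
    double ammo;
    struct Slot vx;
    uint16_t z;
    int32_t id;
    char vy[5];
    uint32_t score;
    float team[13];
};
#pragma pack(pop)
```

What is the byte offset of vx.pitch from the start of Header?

Slot: 0..4  height  (4B, 4-aligned); 4..6  pitch  (2B, 2-aligned); 6..7  format  (1B, 1-aligned); 7..8  -- padding (1B); 8..12  stride  (4B, 4-aligned); sizeof = 12, alignof = 4
0..8  ammo  (8B, 2-aligned)
8..20  vx  (12B, 2-aligned)
within Slot: pitch at 4
8 + 4 = 12

12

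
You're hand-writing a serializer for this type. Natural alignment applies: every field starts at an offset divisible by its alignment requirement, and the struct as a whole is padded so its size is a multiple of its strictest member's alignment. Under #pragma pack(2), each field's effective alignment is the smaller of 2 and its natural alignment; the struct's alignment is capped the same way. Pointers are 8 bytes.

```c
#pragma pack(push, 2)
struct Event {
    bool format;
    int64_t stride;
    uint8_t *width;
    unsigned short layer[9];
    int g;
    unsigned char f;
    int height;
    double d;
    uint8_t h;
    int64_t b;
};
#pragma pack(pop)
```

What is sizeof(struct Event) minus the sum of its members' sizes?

3

format at 0 (size 1, align 1) → ends 1
pad 1 to align 2 for stride
stride at 2 (size 8, align 2) → ends 10
width at 10 (size 8, align 2) → ends 18
layer at 18 (size 18, align 2) → ends 36
g at 36 (size 4, align 2) → ends 40
f at 40 (size 1, align 1) → ends 41
pad 1 to align 2 for height
height at 42 (size 4, align 2) → ends 46
d at 46 (size 8, align 2) → ends 54
h at 54 (size 1, align 1) → ends 55
pad 1 to align 2 for b
b at 56 (size 8, align 2) → ends 64
total 64 bytes, alignment 2
data bytes 61, size 64 → padding 3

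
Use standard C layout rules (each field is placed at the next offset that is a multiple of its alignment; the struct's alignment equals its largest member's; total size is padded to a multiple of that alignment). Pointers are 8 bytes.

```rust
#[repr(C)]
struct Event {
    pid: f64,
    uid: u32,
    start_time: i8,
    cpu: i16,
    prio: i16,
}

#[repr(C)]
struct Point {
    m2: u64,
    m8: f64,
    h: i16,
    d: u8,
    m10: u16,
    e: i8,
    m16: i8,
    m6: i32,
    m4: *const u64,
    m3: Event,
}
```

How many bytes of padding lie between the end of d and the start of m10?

1

Event: 0..8  pid  (8B, 8-aligned); 8..12  uid  (4B, 4-aligned); 12..13  start_time  (1B, 1-aligned); 13..14  -- padding (1B); 14..16  cpu  (2B, 2-aligned); 16..18  prio  (2B, 2-aligned); 18..24  -- tail padding (6B); sizeof = 24, alignof = 8
0..8  m2  (8B, 8-aligned)
8..16  m8  (8B, 8-aligned)
16..18  h  (2B, 2-aligned)
18..19  d  (1B, 1-aligned)
19..20  -- padding (1B)
20..22  m10  (2B, 2-aligned)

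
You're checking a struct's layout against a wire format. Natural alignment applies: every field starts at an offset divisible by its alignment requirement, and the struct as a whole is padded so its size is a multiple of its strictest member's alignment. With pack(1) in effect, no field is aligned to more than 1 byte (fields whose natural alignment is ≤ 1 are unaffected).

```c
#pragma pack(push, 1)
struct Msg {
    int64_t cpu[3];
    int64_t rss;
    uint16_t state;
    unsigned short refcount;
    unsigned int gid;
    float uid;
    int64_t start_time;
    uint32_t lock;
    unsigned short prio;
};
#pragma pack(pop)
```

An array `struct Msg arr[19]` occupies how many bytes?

cpu at 0 (size 24, align 1) → ends 24
rss at 24 (size 8, align 1) → ends 32
state at 32 (size 2, align 1) → ends 34
refcount at 34 (size 2, align 1) → ends 36
gid at 36 (size 4, align 1) → ends 40
uid at 40 (size 4, align 1) → ends 44
start_time at 44 (size 8, align 1) → ends 52
lock at 52 (size 4, align 1) → ends 56
prio at 56 (size 2, align 1) → ends 58
total 58 bytes, alignment 1
array of 19: 19 × 58 = 1102

1102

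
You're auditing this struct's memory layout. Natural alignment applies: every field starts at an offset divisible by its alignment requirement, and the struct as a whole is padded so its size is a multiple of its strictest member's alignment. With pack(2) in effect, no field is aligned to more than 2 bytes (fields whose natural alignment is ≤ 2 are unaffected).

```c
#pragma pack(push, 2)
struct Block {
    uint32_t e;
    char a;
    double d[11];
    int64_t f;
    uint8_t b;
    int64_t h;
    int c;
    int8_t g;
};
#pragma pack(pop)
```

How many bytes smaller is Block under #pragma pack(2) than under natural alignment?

10

natural layout:
  @0: e [4B, align 4] → 4
  @4: a [1B, align 1] → 5
  +3 pad (align 8)
  @8: d [88B, align 8] → 96
  @96: f [8B, align 8] → 104
  @104: b [1B, align 1] → 105
  +7 pad (align 8)
  @112: h [8B, align 8] → 120
  @120: c [4B, align 4] → 124
  @124: g [1B, align 1] → 125
  +3 tail pad (align 8)
  size 128, align 8
packed(2) layout:
  @0: e [4B, align 2] → 4
  @4: a [1B, align 1] → 5
  +1 pad (align 2)
  @6: d [88B, align 2] → 94
  @94: f [8B, align 2] → 102
  @102: b [1B, align 1] → 103
  +1 pad (align 2)
  @104: h [8B, align 2] → 112
  @112: c [4B, align 2] → 116
  @116: g [1B, align 1] → 117
  +1 tail pad (align 2)
  size 118, align 2
128 − 118 = 10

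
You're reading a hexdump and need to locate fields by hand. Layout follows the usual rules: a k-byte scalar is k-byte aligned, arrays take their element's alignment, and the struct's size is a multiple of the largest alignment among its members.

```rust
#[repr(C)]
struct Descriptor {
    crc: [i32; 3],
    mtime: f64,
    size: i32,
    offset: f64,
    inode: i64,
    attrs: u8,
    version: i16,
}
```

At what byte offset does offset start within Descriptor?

32

0..12  crc  (12B, 4-aligned)
12..16  -- padding (4B)
16..24  mtime  (8B, 8-aligned)
24..28  size  (4B, 4-aligned)
28..32  -- padding (4B)
32..40  offset  (8B, 8-aligned)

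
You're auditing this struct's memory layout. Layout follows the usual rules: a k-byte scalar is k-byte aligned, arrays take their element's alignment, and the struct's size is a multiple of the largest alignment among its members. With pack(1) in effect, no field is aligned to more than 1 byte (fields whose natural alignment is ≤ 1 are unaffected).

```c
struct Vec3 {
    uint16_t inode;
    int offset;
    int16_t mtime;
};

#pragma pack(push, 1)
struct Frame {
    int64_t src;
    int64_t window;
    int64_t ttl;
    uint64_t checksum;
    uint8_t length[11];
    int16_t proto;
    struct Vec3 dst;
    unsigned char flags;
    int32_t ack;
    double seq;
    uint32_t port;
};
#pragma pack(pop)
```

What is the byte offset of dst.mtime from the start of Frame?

53

Vec3: 0..2  inode  (2B, 2-aligned); 2..4  -- padding (2B); 4..8  offset  (4B, 4-aligned); 8..10  mtime  (2B, 2-aligned); 10..12  -- tail padding (2B); sizeof = 12, alignof = 4
0..8  src  (8B, 1-aligned)
8..16  window  (8B, 1-aligned)
16..24  ttl  (8B, 1-aligned)
24..32  checksum  (8B, 1-aligned)
32..43  length  (11B, 1-aligned)
43..45  proto  (2B, 1-aligned)
45..57  dst  (12B, 1-aligned)
within Vec3: mtime at 8
45 + 8 = 53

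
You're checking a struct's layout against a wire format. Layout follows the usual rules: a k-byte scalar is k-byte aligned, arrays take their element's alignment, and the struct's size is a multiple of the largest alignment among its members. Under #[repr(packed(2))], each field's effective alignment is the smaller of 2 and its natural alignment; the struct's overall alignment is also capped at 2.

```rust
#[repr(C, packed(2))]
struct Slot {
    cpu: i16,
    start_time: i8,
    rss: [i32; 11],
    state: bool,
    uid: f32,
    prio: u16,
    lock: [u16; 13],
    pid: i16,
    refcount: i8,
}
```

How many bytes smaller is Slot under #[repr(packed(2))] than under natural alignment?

2

natural layout:
  @0: cpu [2B, align 2] → 2
  @2: start_time [1B, align 1] → 3
  +1 pad (align 4)
  @4: rss [44B, align 4] → 48
  @48: state [1B, align 1] → 49
  +3 pad (align 4)
  @52: uid [4B, align 4] → 56
  @56: prio [2B, align 2] → 58
  @58: lock [26B, align 2] → 84
  @84: pid [2B, align 2] → 86
  @86: refcount [1B, align 1] → 87
  +1 tail pad (align 4)
  size 88, align 4
packed(2) layout:
  @0: cpu [2B, align 2] → 2
  @2: start_time [1B, align 1] → 3
  +1 pad (align 2)
  @4: rss [44B, align 2] → 48
  @48: state [1B, align 1] → 49
  +1 pad (align 2)
  @50: uid [4B, align 2] → 54
  @54: prio [2B, align 2] → 56
  @56: lock [26B, align 2] → 82
  @82: pid [2B, align 2] → 84
  @84: refcount [1B, align 1] → 85
  +1 tail pad (align 2)
  size 86, align 2
88 − 86 = 2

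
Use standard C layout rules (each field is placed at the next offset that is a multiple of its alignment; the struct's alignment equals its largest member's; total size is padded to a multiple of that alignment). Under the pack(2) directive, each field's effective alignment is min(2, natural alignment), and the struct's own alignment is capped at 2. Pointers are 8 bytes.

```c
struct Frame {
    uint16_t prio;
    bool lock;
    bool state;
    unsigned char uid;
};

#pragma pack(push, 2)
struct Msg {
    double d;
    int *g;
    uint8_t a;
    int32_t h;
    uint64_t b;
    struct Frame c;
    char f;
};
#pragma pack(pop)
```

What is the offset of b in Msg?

22

Frame: @0: prio [2B, align 2] → 2; @2: lock [1B, align 1] → 3; @3: state [1B, align 1] → 4; @4: uid [1B, align 1] → 5; +1 tail pad (align 2); size 6, align 2
@0: d [8B, align 2] → 8
@8: g [8B, align 2] → 16
@16: a [1B, align 1] → 17
+1 pad (align 2)
@18: h [4B, align 2] → 22
@22: b [8B, align 2] → 30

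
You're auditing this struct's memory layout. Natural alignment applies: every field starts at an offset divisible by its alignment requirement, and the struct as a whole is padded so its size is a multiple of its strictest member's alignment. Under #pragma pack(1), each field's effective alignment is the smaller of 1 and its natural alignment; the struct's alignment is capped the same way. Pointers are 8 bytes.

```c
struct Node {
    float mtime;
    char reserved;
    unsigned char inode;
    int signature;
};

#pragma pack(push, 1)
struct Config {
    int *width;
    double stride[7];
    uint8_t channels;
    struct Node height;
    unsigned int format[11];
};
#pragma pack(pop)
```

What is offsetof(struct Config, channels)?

64

Node: @0: mtime [4B, align 4] → 4; @4: reserved [1B, align 1] → 5; @5: inode [1B, align 1] → 6; +2 pad (align 4); @8: signature [4B, align 4] → 12; size 12, align 4
@0: width [8B, align 1] → 8
@8: stride [56B, align 1] → 64
@64: channels [1B, align 1] → 65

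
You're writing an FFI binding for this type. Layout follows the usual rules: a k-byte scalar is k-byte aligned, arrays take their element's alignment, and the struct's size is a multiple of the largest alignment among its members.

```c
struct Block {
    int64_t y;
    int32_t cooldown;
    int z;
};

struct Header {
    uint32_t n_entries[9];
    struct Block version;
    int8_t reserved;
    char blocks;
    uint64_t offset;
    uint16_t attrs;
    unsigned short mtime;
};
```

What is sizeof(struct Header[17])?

Block: y at 0 (size 8, align 8) → ends 8; cooldown at 8 (size 4, align 4) → ends 12; z at 12 (size 4, align 4) → ends 16; total 16 bytes, alignment 8
n_entries at 0 (size 36, align 4) → ends 36
pad 4 to align 8 for version
version at 40 (size 16, align 8) → ends 56
reserved at 56 (size 1, align 1) → ends 57
blocks at 57 (size 1, align 1) → ends 58
pad 6 to align 8 for offset
offset at 64 (size 8, align 8) → ends 72
attrs at 72 (size 2, align 2) → ends 74
mtime at 74 (size 2, align 2) → ends 76
tail pad 4 to reach multiple of 8
total 80 bytes, alignment 8
array of 17: 17 × 80 = 1360

1360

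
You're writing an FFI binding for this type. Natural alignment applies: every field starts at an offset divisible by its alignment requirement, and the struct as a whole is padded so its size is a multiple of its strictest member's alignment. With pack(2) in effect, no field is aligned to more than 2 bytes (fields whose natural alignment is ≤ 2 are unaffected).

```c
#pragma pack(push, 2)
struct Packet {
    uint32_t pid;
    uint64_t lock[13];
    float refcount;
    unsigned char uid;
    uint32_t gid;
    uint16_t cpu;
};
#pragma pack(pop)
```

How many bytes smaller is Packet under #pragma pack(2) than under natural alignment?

natural layout:
  0..4  pid  (4B, 4-aligned)
  4..8  -- padding (4B)
  8..112  lock  (104B, 8-aligned)
  112..116  refcount  (4B, 4-aligned)
  116..117  uid  (1B, 1-aligned)
  117..120  -- padding (3B)
  120..124  gid  (4B, 4-aligned)
  124..126  cpu  (2B, 2-aligned)
  126..128  -- tail padding (2B)
  sizeof = 128, alignof = 8
packed(2) layout:
  0..4  pid  (4B, 2-aligned)
  4..108  lock  (104B, 2-aligned)
  108..112  refcount  (4B, 2-aligned)
  112..113  uid  (1B, 1-aligned)
  113..114  -- padding (1B)
  114..118  gid  (4B, 2-aligned)
  118..120  cpu  (2B, 2-aligned)
  sizeof = 120, alignof = 2
128 − 120 = 8

8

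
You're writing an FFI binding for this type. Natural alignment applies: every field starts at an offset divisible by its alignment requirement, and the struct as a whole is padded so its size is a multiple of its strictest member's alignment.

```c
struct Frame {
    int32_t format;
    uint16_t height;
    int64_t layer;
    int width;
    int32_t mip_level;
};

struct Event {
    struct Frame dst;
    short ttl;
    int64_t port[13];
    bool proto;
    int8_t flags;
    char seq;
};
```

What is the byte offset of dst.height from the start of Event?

Frame: @0: format [4B, align 4] → 4; @4: height [2B, align 2] → 6; +2 pad (align 8); @8: layer [8B, align 8] → 16; @16: width [4B, align 4] → 20; @20: mip_level [4B, align 4] → 24; size 24, align 8
@0: dst [24B, align 8] → 24
within Frame: height at 4
0 + 4 = 4

4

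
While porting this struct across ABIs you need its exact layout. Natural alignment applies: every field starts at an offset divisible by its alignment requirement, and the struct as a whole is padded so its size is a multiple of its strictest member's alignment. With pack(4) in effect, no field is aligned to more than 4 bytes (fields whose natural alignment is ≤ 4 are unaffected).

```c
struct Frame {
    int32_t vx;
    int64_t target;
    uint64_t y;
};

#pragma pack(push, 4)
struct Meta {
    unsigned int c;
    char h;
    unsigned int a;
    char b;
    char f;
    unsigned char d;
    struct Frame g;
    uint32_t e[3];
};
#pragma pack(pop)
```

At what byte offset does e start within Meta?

40

Frame: vx at 0 (size 4, align 4) → ends 4; pad 4 to align 8 for target; target at 8 (size 8, align 8) → ends 16; y at 16 (size 8, align 8) → ends 24; total 24 bytes, alignment 8
c at 0 (size 4, align 4) → ends 4
h at 4 (size 1, align 1) → ends 5
pad 3 to align 4 for a
a at 8 (size 4, align 4) → ends 12
b at 12 (size 1, align 1) → ends 13
f at 13 (size 1, align 1) → ends 14
d at 14 (size 1, align 1) → ends 15
pad 1 to align 4 for g
g at 16 (size 24, align 4) → ends 40
e at 40 (size 12, align 4) → ends 52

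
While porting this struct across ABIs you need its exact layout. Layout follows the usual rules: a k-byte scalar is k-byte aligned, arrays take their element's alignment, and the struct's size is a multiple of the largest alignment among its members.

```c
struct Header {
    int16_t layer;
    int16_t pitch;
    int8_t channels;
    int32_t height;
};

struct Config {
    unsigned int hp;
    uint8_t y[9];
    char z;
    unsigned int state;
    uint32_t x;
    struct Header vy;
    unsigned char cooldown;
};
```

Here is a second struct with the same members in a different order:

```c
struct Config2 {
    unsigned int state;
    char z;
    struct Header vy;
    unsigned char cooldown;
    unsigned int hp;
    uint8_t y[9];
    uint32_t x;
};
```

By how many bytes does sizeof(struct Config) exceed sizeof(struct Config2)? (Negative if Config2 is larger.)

-4

Header: @0: layer [2B, align 2] → 2; @2: pitch [2B, align 2] → 4; @4: channels [1B, align 1] → 5; +3 pad (align 4); @8: height [4B, align 4] → 12; size 12, align 4
@0: hp [4B, align 4] → 4
@4: y [9B, align 1] → 13
@13: z [1B, align 1] → 14
+2 pad (align 4)
@16: state [4B, align 4] → 20
@20: x [4B, align 4] → 24
@24: vy [12B, align 4] → 36
@36: cooldown [1B, align 1] → 37
+3 tail pad (align 4)
size 40, align 4
— Config2 —
@0: state [4B, align 4] → 4
@4: z [1B, align 1] → 5
+3 pad (align 4)
@8: vy [12B, align 4] → 20
@20: cooldown [1B, align 1] → 21
+3 pad (align 4)
@24: hp [4B, align 4] → 28
@28: y [9B, align 1] → 37
+3 pad (align 4)
@40: x [4B, align 4] → 44
size 44, align 4
40 − 44 = -4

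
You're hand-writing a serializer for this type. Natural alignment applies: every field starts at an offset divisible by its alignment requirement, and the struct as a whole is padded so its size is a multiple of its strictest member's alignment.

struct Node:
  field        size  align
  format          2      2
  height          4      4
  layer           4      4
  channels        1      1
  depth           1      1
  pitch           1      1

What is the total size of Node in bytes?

format at 0 (size 2, align 2) → ends 2
pad 2 to align 4 for height
height at 4 (size 4, align 4) → ends 8
layer at 8 (size 4, align 4) → ends 12
channels at 12 (size 1, align 1) → ends 13
depth at 13 (size 1, align 1) → ends 14
pitch at 14 (size 1, align 1) → ends 15
tail pad 1 to reach multiple of 4
total 16 bytes, alignment 4

16 bytes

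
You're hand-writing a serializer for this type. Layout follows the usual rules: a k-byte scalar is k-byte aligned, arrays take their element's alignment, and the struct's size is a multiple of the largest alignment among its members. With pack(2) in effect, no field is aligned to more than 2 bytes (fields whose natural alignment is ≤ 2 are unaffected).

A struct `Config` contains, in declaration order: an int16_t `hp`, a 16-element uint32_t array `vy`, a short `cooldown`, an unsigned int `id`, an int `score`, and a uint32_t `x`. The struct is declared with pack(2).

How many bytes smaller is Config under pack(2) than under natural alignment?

4

natural layout:
  0..2  hp  (2B, 2-aligned)
  2..4  -- padding (2B)
  4..68  vy  (64B, 4-aligned)
  68..70  cooldown  (2B, 2-aligned)
  70..72  -- padding (2B)
  72..76  id  (4B, 4-aligned)
  76..80  score  (4B, 4-aligned)
  80..84  x  (4B, 4-aligned)
  sizeof = 84, alignof = 4
packed(2) layout:
  0..2  hp  (2B, 2-aligned)
  2..66  vy  (64B, 2-aligned)
  66..68  cooldown  (2B, 2-aligned)
  68..72  id  (4B, 2-aligned)
  72..76  score  (4B, 2-aligned)
  76..80  x  (4B, 2-aligned)
  sizeof = 80, alignof = 2
84 − 80 = 4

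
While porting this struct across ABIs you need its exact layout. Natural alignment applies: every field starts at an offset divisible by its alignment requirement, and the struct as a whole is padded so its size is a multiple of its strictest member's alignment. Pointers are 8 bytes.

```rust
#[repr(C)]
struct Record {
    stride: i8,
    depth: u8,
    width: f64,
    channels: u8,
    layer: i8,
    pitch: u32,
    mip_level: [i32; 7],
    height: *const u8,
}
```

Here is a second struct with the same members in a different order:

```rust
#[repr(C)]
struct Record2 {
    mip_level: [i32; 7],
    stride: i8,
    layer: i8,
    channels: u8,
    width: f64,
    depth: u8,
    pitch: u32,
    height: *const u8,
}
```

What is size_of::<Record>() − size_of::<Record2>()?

8

0..1  stride  (1B, 1-aligned)
1..2  depth  (1B, 1-aligned)
2..8  -- padding (6B)
8..16  width  (8B, 8-aligned)
16..17  channels  (1B, 1-aligned)
17..18  layer  (1B, 1-aligned)
18..20  -- padding (2B)
20..24  pitch  (4B, 4-aligned)
24..52  mip_level  (28B, 4-aligned)
52..56  -- padding (4B)
56..64  height  (8B, 8-aligned)
sizeof = 64, alignof = 8
— Record2 —
0..28  mip_level  (28B, 4-aligned)
28..29  stride  (1B, 1-aligned)
29..30  layer  (1B, 1-aligned)
30..31  channels  (1B, 1-aligned)
31..32  -- padding (1B)
32..40  width  (8B, 8-aligned)
40..41  depth  (1B, 1-aligned)
41..44  -- padding (3B)
44..48  pitch  (4B, 4-aligned)
48..56  height  (8B, 8-aligned)
sizeof = 56, alignof = 8
64 − 56 = 8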